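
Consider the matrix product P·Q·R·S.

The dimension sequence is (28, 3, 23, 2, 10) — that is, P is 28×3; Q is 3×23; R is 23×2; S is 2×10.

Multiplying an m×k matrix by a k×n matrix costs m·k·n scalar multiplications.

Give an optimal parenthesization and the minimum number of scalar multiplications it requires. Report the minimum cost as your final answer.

Adjacent pairs: PQ = 28·3·23 = 1932; QR = 3·23·2 = 138; RS = 23·2·10 = 460.
Length 3: P..R: k=1: 0+138+28·3·2=306; k=2: 1932+0+28·23·2=3220 → min 306 | Q..S: k=2: 0+460+3·23·10=1150; k=3: 138+0+3·2·10=198 → min 198.
Length 4: P..S: k=1: 0+198+28·3·10=1038; k=2: 1932+460+28·23·10=8832; k=3: 306+0+28·2·10=866 → min 866.
Optimal parenthesization: ((P·(Q·R))·S) with cost 866.

866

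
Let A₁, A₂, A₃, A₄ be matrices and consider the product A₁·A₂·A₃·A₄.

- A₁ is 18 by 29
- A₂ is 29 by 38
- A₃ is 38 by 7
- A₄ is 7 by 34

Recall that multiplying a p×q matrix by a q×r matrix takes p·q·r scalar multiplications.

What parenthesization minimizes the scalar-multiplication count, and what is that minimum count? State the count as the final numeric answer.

15652

Adjacent pairs: A₁A₂ = 18·29·38 = 19836; A₂A₃ = 29·38·7 = 7714; A₃A₄ = 38·7·34 = 9044.
Length 3: A₁..A₃: k=1: 0+7714+18·29·7=11368; k=2: 19836+0+18·38·7=24624 → min 11368 | A₂..A₄: k=2: 0+9044+29·38·34=46512; k=3: 7714+0+29·7·34=14616 → min 14616.
Length 4: A₁..A₄: k=1: 0+14616+18·29·34=32364; k=2: 19836+9044+18·38·34=52136; k=3: 11368+0+18·7·34=15652 → min 15652.
Optimal parenthesization: ((A₁·(A₂·A₃))·A₄) with cost 15652.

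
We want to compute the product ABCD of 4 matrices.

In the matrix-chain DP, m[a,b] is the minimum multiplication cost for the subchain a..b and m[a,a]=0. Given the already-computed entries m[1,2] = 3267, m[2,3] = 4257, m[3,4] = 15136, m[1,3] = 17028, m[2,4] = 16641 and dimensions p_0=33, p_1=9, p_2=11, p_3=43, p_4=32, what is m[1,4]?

26145

m[1,4] = min over k∈[1,3] of m[1,k]+m[k+1,4]+p_{0}·p_k·p_{4}.
k=1: 0 + 16641 + 33·9·32 = 26145; k=2: 3267 + 15136 + 33·11·32 = 30019; k=3: 17028 + 0 + 33·43·32 = 62436.
Minimum: 26145 at k=1.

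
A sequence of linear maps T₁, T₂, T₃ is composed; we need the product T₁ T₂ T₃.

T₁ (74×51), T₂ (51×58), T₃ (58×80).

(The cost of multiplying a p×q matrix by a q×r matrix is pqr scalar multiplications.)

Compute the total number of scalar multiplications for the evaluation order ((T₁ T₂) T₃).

(T₁ T₂): 74×51 by 51×58 → 74×58, cost 74·51·58 = 218892
((T₁ T₂) T₃): 74×58 by 58×80 → 74×80, cost 74·58·80 = 343360; cumulative 562252
Total: 562252 scalar multiplications.

562252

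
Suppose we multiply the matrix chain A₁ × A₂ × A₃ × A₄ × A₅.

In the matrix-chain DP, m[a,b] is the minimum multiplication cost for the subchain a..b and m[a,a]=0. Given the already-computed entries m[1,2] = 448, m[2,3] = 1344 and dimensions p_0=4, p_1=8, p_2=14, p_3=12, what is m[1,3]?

1120

m[1,3] = min over k∈[1,2] of m[1,k]+m[k+1,3]+p_{0}·p_k·p_{3}.
k=1: 0 + 1344 + 4·8·12 = 1728; k=2: 448 + 0 + 4·14·12 = 1120.
Minimum: 1120 at k=2.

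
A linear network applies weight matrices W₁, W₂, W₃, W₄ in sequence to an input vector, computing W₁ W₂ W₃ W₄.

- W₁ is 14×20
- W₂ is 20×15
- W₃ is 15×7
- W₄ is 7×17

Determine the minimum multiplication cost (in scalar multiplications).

Adjacent pairs: W₁W₂ = 14·20·15 = 4200; W₂W₃ = 20·15·7 = 2100; W₃W₄ = 15·7·17 = 1785.
Length 3: W₁..W₃: k=1: 0+2100+14·20·7=4060; k=2: 4200+0+14·15·7=5670 → min 4060 | W₂..W₄: k=2: 0+1785+20·15·17=6885; k=3: 2100+0+20·7·17=4480 → min 4480.
Length 4: W₁..W₄: k=1: 0+4480+14·20·17=9240; k=2: 4200+1785+14·15·17=9555; k=3: 4060+0+14·7·17=5726 → min 5726.
Optimal order: ((W₁ (W₂ W₃)) W₄) with cost 5726.

5726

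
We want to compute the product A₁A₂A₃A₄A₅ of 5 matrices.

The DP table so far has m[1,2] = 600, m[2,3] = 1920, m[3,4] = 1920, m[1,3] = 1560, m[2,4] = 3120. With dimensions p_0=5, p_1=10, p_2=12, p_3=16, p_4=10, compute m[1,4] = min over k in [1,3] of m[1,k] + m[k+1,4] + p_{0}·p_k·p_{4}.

m[1,4] = min over k∈[1,3] of m[1,k]+m[k+1,4]+p_{0}·p_k·p_{4}.
k=1: 0 + 3120 + 5·10·10 = 3620; k=2: 600 + 1920 + 5·12·10 = 3120; k=3: 1560 + 0 + 5·16·10 = 2360.
Minimum: 2360 at k=3.

2360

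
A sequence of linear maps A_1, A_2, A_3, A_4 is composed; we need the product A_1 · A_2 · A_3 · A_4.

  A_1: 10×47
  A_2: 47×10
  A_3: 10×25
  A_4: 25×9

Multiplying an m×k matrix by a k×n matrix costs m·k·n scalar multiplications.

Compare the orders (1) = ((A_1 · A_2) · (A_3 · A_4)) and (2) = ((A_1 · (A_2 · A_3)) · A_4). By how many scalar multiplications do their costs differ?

17900

Order (1) = ((A_1 · A_2) · (A_3 · A_4)): (A_1 · A_2): 10×47 by 47×10 → 10×10, cost 10·47·10 = 4700; (A_3 · A_4): 10×25 by 25×9 → 10×9, cost 10·25·9 = 2250; ((A_1 · A_2) · (A_3 · A_4)): 10×10 by 10×9 → 10×9, cost 10·10·9 = 900; cumulative 7850. Total 7850.
Order (2) = ((A_1 · (A_2 · A_3)) · A_4): (A_2 · A_3): 47×10 by 10×25 → 47×25, cost 47·10·25 = 11750; (A_1 · (A_2 · A_3)): 10×47 by 47×25 → 10×25, cost 10·47·25 = 11750; cumulative 23500; ((A_1 · (A_2 · A_3)) · A_4): 10×25 by 25×9 → 10×9, cost 10·25·9 = 2250; cumulative 25750. Total 25750.
Difference: |7850 − 25750| = 17900.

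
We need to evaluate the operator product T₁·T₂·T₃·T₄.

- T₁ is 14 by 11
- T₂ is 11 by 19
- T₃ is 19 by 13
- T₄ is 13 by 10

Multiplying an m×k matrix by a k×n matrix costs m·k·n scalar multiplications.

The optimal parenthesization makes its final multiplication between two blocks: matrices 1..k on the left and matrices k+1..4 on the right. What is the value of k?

1

Adjacent pairs: T₁T₂ = 14·11·19 = 2926; T₂T₃ = 11·19·13 = 2717; T₃T₄ = 19·13·10 = 2470.
Length 3: T₁..T₃: k=1: 0+2717+14·11·13=4719; k=2: 2926+0+14·19·13=6384 → min 4719 | T₂..T₄: k=2: 0+2470+11·19·10=4560; k=3: 2717+0+11·13·10=4147 → min 4147.
Top-level splits: k=1: (T₁..T₁)·(T₂..T₄) → 0+4147+14·11·10 = 5687; k=2: (T₁..T₂)·(T₃..T₄) → 2926+2470+14·19·10 = 8056; k=3: (T₁..T₃)·(T₄..T₄) → 4719+0+14·13·10 = 6539.
Best split is after T₁, i.e. k = 1.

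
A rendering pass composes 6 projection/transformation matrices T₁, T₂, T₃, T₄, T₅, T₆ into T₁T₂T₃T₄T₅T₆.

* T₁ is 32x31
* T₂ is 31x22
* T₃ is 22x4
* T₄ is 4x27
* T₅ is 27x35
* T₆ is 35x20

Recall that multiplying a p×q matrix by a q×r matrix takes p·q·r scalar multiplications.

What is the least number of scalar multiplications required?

Adjacent pairs: T₁T₂ = 32·31·22 = 21824; T₂T₃ = 31·22·4 = 2728; T₃T₄ = 22·4·27 = 2376; T₄T₅ = 4·27·35 = 3780; T₅T₆ = 27·35·20 = 18900.
Length 3: T₁..T₃: k=1: 0+2728+32·31·4=6696; k=2: 21824+0+32·22·4=24640 → min 6696 | T₂..T₄: k=2: 0+2376+31·22·27=20790; k=3: 2728+0+31·4·27=6076 → min 6076 | T₃..T₅: k=3: 0+3780+22·4·35=6860; k=4: 2376+0+22·27·35=23166 → min 6860 | T₄..T₆: k=4: 0+18900+4·27·20=21060; k=5: 3780+0+4·35·20=6580 → min 6580.
Length 4: T₁..T₄: k=1: 0+6076+32·31·27=32860; k=2: 21824+2376+32·22·27=43208; k=3: 6696+0+32·4·27=10152 → min 10152 | T₂..T₅: k=2: 0+6860+31·22·35=30730; k=3: 2728+3780+31·4·35=10848; k=4: 6076+0+31·27·35=35371 → min 10848 | T₃..T₆: k=3: 0+6580+22·4·20=8340; k=4: 2376+18900+22·27·20=33156; k=5: 6860+0+22·35·20=22260 → min 8340.
Length 5: T₁..T₅: k=1: 0+10848+32·31·35=45568; k=2: 21824+6860+32·22·35=53324; k=3: 6696+3780+32·4·35=14956; k=4: 10152+0+32·27·35=40392 → min 14956 | T₂..T₆: k=2: 0+8340+31·22·20=21980; k=3: 2728+6580+31·4·20=11788; k=4: 6076+18900+31·27·20=41716; k=5: 10848+0+31·35·20=32548 → min 11788.
Length 6: T₁..T₆: k=1: 0+11788+32·31·20=31628; k=2: 21824+8340+32·22·20=44244; k=3: 6696+6580+32·4·20=15836; k=4: 10152+18900+32·27·20=46332; k=5: 14956+0+32·35·20=37356 → min 15836.
Optimal order: ((T₁(T₂T₃))((T₄T₅)T₆)) with cost 15836.

15836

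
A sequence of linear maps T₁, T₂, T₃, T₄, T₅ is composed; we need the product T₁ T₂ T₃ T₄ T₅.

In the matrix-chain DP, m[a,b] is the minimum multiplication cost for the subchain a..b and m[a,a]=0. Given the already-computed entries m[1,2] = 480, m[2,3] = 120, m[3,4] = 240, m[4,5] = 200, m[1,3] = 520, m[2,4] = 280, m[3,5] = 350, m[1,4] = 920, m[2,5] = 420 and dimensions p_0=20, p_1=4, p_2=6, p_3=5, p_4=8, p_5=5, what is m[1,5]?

m[1,5] = min over k∈[1,4] of m[1,k]+m[k+1,5]+p_{0}·p_k·p_{5}.
k=1: 0 + 420 + 20·4·5 = 820; k=2: 480 + 350 + 20·6·5 = 1430; k=3: 520 + 200 + 20·5·5 = 1220; k=4: 920 + 0 + 20·8·5 = 1720.
Minimum: 820 at k=1.

820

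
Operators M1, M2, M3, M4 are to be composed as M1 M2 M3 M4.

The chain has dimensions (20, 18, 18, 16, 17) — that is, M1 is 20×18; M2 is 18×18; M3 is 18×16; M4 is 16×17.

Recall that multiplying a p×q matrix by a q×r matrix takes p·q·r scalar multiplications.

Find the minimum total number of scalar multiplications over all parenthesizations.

16200

Adjacent pairs: M1M2 = 20·18·18 = 6480; M2M3 = 18·18·16 = 5184; M3M4 = 18·16·17 = 4896.
Length 3: M1..M3: k=1: 0+5184+20·18·16=10944; k=2: 6480+0+20·18·16=12240 → min 10944 | M2..M4: k=2: 0+4896+18·18·17=10404; k=3: 5184+0+18·16·17=10080 → min 10080.
Length 4: M1..M4: k=1: 0+10080+20·18·17=16200; k=2: 6480+4896+20·18·17=17496; k=3: 10944+0+20·16·17=16384 → min 16200.
Optimal order: (M1 ((M2 M3) M4)) with cost 16200.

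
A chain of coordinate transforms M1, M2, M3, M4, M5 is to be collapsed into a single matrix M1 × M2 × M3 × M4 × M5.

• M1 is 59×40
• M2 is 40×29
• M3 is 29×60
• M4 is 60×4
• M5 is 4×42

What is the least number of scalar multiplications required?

Adjacent pairs: M1M2 = 59·40·29 = 68440; M2M3 = 40·29·60 = 69600; M3M4 = 29·60·4 = 6960; M4M5 = 60·4·42 = 10080.
Length 3: M1..M3: k=1: 0+69600+59·40·60=211200; k=2: 68440+0+59·29·60=171100 → min 171100 | M2..M4: k=2: 0+6960+40·29·4=11600; k=3: 69600+0+40·60·4=79200 → min 11600 | M3..M5: k=3: 0+10080+29·60·42=83160; k=4: 6960+0+29·4·42=11832 → min 11832.
Length 4: M1..M4: k=1: 0+11600+59·40·4=21040; k=2: 68440+6960+59·29·4=82244; k=3: 171100+0+59·60·4=185260 → min 21040 | M2..M5: k=2: 0+11832+40·29·42=60552; k=3: 69600+10080+40·60·42=180480; k=4: 11600+0+40·4·42=18320 → min 18320.
Length 5: M1..M5: k=1: 0+18320+59·40·42=117440; k=2: 68440+11832+59·29·42=152134; k=3: 171100+10080+59·60·42=329860; k=4: 21040+0+59·4·42=30952 → min 30952.
Optimal order: ((M1 × (M2 × (M3 × M4))) × M5) with cost 30952.

30952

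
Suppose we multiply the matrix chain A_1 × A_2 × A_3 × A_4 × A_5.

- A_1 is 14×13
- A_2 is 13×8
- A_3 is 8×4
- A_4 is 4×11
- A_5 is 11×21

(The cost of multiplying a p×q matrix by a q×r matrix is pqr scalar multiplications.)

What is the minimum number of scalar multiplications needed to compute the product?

3244

Adjacent pairs: A_1A_2 = 14·13·8 = 1456; A_2A_3 = 13·8·4 = 416; A_3A_4 = 8·4·11 = 352; A_4A_5 = 4·11·21 = 924.
Length 3: A_1..A_3: k=1: 0+416+14·13·4=1144; k=2: 1456+0+14·8·4=1904 → min 1144 | A_2..A_4: k=2: 0+352+13·8·11=1496; k=3: 416+0+13·4·11=988 → min 988 | A_3..A_5: k=3: 0+924+8·4·21=1596; k=4: 352+0+8·11·21=2200 → min 1596.
Length 4: A_1..A_4: k=1: 0+988+14·13·11=2990; k=2: 1456+352+14·8·11=3040; k=3: 1144+0+14·4·11=1760 → min 1760 | A_2..A_5: k=2: 0+1596+13·8·21=3780; k=3: 416+924+13·4·21=2432; k=4: 988+0+13·11·21=3991 → min 2432.
Length 5: A_1..A_5: k=1: 0+2432+14·13·21=6254; k=2: 1456+1596+14·8·21=5404; k=3: 1144+924+14·4·21=3244; k=4: 1760+0+14·11·21=4994 → min 3244.
Optimal order: ((A_1 × (A_2 × A_3)) × (A_4 × A_5)) with cost 3244.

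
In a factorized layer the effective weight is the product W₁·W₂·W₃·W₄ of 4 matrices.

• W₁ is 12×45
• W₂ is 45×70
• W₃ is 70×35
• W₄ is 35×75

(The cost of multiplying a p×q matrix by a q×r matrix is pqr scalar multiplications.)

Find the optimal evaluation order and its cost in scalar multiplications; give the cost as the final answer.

98700

Adjacent pairs: W₁W₂ = 12·45·70 = 37800; W₂W₃ = 45·70·35 = 110250; W₃W₄ = 70·35·75 = 183750.
Length 3: W₁..W₃: k=1: 0+110250+12·45·35=129150; k=2: 37800+0+12·70·35=67200 → min 67200 | W₂..W₄: k=2: 0+183750+45·70·75=420000; k=3: 110250+0+45·35·75=228375 → min 228375.
Length 4: W₁..W₄: k=1: 0+228375+12·45·75=268875; k=2: 37800+183750+12·70·75=284550; k=3: 67200+0+12·35·75=98700 → min 98700.
Optimal parenthesization: (((W₁·W₂)·W₃)·W₄) with cost 98700.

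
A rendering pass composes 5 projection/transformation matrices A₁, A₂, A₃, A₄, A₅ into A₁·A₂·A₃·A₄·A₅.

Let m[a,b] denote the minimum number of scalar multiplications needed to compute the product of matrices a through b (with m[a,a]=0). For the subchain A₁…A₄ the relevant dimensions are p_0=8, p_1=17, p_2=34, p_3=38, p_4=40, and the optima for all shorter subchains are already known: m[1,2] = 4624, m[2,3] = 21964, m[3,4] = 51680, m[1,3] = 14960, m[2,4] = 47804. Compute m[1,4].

m[1,4] = min over k∈[1,3] of m[1,k]+m[k+1,4]+p_{0}·p_k·p_{4}.
k=1: 0 + 47804 + 8·17·40 = 53244; k=2: 4624 + 51680 + 8·34·40 = 67184; k=3: 14960 + 0 + 8·38·40 = 27120.
Minimum: 27120 at k=3.

27120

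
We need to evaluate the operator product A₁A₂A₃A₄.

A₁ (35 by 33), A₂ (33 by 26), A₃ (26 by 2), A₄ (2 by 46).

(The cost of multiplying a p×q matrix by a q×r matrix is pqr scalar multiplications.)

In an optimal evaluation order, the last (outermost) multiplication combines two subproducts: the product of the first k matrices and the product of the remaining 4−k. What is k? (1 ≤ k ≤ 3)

3

Adjacent pairs: A₁A₂ = 35·33·26 = 30030; A₂A₃ = 33·26·2 = 1716; A₃A₄ = 26·2·46 = 2392.
Length 3: A₁..A₃: k=1: 0+1716+35·33·2=4026; k=2: 30030+0+35·26·2=31850 → min 4026 | A₂..A₄: k=2: 0+2392+33·26·46=41860; k=3: 1716+0+33·2·46=4752 → min 4752.
Top-level splits: k=1: (A₁..A₁)·(A₂..A₄) → 0+4752+35·33·46 = 57882; k=2: (A₁..A₂)·(A₃..A₄) → 30030+2392+35·26·46 = 74282; k=3: (A₁..A₃)·(A₄..A₄) → 4026+0+35·2·46 = 7246.
Best split is after A₃, i.e. k = 3.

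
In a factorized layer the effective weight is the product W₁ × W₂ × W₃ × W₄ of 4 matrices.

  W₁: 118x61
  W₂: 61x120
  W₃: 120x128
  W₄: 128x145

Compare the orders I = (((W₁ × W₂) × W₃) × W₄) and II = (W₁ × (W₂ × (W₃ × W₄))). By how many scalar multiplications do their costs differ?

534010

Order I = (((W₁ × W₂) × W₃) × W₄): (W₁ × W₂): 118×61 by 61×120 → 118×120, cost 118·61·120 = 863760; ((W₁ × W₂) × W₃): 118×120 by 120×128 → 118×128, cost 118·120·128 = 1812480; cumulative 2676240; (((W₁ × W₂) × W₃) × W₄): 118×128 by 128×145 → 118×145, cost 118·128·145 = 2190080; cumulative 4866320. Total 4866320.
Order II = (W₁ × (W₂ × (W₃ × W₄))): (W₃ × W₄): 120×128 by 128×145 → 120×145, cost 120·128·145 = 2227200; (W₂ × (W₃ × W₄)): 61×120 by 120×145 → 61×145, cost 61·120·145 = 1061400; cumulative 3288600; (W₁ × (W₂ × (W₃ × W₄))): 118×61 by 61×145 → 118×145, cost 118·61·145 = 1043710; cumulative 4332310. Total 4332310.
Difference: |4866320 − 4332310| = 534010.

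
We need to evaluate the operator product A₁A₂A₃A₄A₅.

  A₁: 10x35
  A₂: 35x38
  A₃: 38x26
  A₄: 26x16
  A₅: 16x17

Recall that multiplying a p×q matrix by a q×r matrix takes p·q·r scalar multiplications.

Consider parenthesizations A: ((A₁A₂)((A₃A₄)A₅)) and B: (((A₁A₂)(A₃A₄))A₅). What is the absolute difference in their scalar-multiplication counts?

7996

Order A = ((A₁A₂)((A₃A₄)A₅)): (A₁A₂): 10×35 by 35×38 → 10×38, cost 10·35·38 = 13300; (A₃A₄): 38×26 by 26×16 → 38×16, cost 38·26·16 = 15808; ((A₃A₄)A₅): 38×16 by 16×17 → 38×17, cost 38·16·17 = 10336; cumulative 26144; ((A₁A₂)((A₃A₄)A₅)): 10×38 by 38×17 → 10×17, cost 10·38·17 = 6460; cumulative 45904. Total 45904.
Order B = (((A₁A₂)(A₃A₄))A₅): (A₁A₂): 10×35 by 35×38 → 10×38, cost 10·35·38 = 13300; (A₃A₄): 38×26 by 26×16 → 38×16, cost 38·26·16 = 15808; ((A₁A₂)(A₃A₄)): 10×38 by 38×16 → 10×16, cost 10·38·16 = 6080; cumulative 35188; (((A₁A₂)(A₃A₄))A₅): 10×16 by 16×17 → 10×17, cost 10·16·17 = 2720; cumulative 37908. Total 37908.
Difference: |45904 − 37908| = 7996.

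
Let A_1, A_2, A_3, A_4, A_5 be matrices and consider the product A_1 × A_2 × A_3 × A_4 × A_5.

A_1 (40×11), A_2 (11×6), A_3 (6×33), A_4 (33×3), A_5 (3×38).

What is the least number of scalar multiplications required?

6672

Adjacent pairs: A_1A_2 = 40·11·6 = 2640; A_2A_3 = 11·6·33 = 2178; A_3A_4 = 6·33·3 = 594; A_4A_5 = 33·3·38 = 3762.
Length 3: A_1..A_3: k=1: 0+2178+40·11·33=16698; k=2: 2640+0+40·6·33=10560 → min 10560 | A_2..A_4: k=2: 0+594+11·6·3=792; k=3: 2178+0+11·33·3=3267 → min 792 | A_3..A_5: k=3: 0+3762+6·33·38=11286; k=4: 594+0+6·3·38=1278 → min 1278.
Length 4: A_1..A_4: k=1: 0+792+40·11·3=2112; k=2: 2640+594+40·6·3=3954; k=3: 10560+0+40·33·3=14520 → min 2112 | A_2..A_5: k=2: 0+1278+11·6·38=3786; k=3: 2178+3762+11·33·38=19734; k=4: 792+0+11·3·38=2046 → min 2046.
Length 5: A_1..A_5: k=1: 0+2046+40·11·38=18766; k=2: 2640+1278+40·6·38=13038; k=3: 10560+3762+40·33·38=64482; k=4: 2112+0+40·3·38=6672 → min 6672.
Optimal order: ((A_1 × (A_2 × (A_3 × A_4))) × A_5) with cost 6672.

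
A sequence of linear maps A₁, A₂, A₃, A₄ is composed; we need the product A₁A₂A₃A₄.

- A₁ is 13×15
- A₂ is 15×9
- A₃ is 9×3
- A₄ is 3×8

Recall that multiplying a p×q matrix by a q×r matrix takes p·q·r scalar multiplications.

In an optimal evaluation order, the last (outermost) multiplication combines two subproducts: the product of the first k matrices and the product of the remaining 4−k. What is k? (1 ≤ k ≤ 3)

3

Adjacent pairs: A₁A₂ = 13·15·9 = 1755; A₂A₃ = 15·9·3 = 405; A₃A₄ = 9·3·8 = 216.
Length 3: A₁..A₃: k=1: 0+405+13·15·3=990; k=2: 1755+0+13·9·3=2106 → min 990 | A₂..A₄: k=2: 0+216+15·9·8=1296; k=3: 405+0+15·3·8=765 → min 765.
Top-level splits: k=1: (A₁..A₁)·(A₂..A₄) → 0+765+13·15·8 = 2325; k=2: (A₁..A₂)·(A₃..A₄) → 1755+216+13·9·8 = 2907; k=3: (A₁..A₃)·(A₄..A₄) → 990+0+13·3·8 = 1302.
Best split is after A₃, i.e. k = 3.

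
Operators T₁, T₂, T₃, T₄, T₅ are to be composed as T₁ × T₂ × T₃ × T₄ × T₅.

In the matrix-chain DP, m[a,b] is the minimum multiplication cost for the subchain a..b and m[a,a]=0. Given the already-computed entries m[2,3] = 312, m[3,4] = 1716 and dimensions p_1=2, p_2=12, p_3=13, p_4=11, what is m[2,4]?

m[2,4] = min over k∈[2,3] of m[2,k]+m[k+1,4]+p_{1}·p_k·p_{4}.
k=2: 0 + 1716 + 2·12·11 = 1980; k=3: 312 + 0 + 2·13·11 = 598.
Minimum: 598 at k=3.

598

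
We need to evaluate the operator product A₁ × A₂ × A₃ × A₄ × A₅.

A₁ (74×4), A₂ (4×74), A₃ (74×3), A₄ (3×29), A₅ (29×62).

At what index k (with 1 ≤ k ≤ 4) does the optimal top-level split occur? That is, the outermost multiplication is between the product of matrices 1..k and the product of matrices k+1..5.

Adjacent pairs: A₁A₂ = 74·4·74 = 21904; A₂A₃ = 4·74·3 = 888; A₃A₄ = 74·3·29 = 6438; A₄A₅ = 3·29·62 = 5394.
Length 3: A₁..A₃: k=1: 0+888+74·4·3=1776; k=2: 21904+0+74·74·3=38332 → min 1776 | A₂..A₄: k=2: 0+6438+4·74·29=15022; k=3: 888+0+4·3·29=1236 → min 1236 | A₃..A₅: k=3: 0+5394+74·3·62=19158; k=4: 6438+0+74·29·62=139490 → min 19158.
Length 4: A₁..A₄: k=1: 0+1236+74·4·29=9820; k=2: 21904+6438+74·74·29=187146; k=3: 1776+0+74·3·29=8214 → min 8214 | A₂..A₅: k=2: 0+19158+4·74·62=37510; k=3: 888+5394+4·3·62=7026; k=4: 1236+0+4·29·62=8428 → min 7026.
Top-level splits: k=1: (A₁..A₁)·(A₂..A₅) → 0+7026+74·4·62 = 25378; k=2: (A₁..A₂)·(A₃..A₅) → 21904+19158+74·74·62 = 380574; k=3: (A₁..A₃)·(A₄..A₅) → 1776+5394+74·3·62 = 20934; k=4: (A₁..A₄)·(A₅..A₅) → 8214+0+74·29·62 = 141266.
Best split is after A₃, i.e. k = 3.

3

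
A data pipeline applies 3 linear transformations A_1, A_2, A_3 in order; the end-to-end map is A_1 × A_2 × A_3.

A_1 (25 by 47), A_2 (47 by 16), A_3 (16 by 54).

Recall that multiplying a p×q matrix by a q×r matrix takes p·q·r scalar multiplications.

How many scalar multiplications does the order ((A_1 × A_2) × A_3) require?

(A_1 × A_2): 25×47 by 47×16 → 25×16, cost 25·47·16 = 18800
((A_1 × A_2) × A_3): 25×16 by 16×54 → 25×54, cost 25·16·54 = 21600; cumulative 40400
Total: 40400 scalar multiplications.

40400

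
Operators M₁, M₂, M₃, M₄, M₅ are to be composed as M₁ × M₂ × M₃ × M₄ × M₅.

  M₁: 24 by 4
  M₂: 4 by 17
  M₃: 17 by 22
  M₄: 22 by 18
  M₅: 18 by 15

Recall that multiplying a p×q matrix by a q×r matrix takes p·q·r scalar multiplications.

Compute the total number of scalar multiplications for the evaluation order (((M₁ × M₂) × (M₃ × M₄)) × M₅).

(M₁ × M₂): 24×4 by 4×17 → 24×17, cost 24·4·17 = 1632
(M₃ × M₄): 17×22 by 22×18 → 17×18, cost 17·22·18 = 6732
((M₁ × M₂) × (M₃ × M₄)): 24×17 by 17×18 → 24×18, cost 24·17·18 = 7344; cumulative 15708
(((M₁ × M₂) × (M₃ × M₄)) × M₅): 24×18 by 18×15 → 24×15, cost 24·18·15 = 6480; cumulative 22188
Total: 22188 scalar multiplications.

22188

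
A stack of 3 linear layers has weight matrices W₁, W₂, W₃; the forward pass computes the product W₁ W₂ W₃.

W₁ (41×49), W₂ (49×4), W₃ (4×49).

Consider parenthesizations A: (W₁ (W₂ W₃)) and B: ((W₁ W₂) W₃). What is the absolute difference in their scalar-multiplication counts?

91973

Order A = (W₁ (W₂ W₃)): (W₂ W₃): 49×4 by 4×49 → 49×49, cost 49·4·49 = 9604; (W₁ (W₂ W₃)): 41×49 by 49×49 → 41×49, cost 41·49·49 = 98441; cumulative 108045. Total 108045.
Order B = ((W₁ W₂) W₃): (W₁ W₂): 41×49 by 49×4 → 41×4, cost 41·49·4 = 8036; ((W₁ W₂) W₃): 41×4 by 4×49 → 41×49, cost 41·4·49 = 8036; cumulative 16072. Total 16072.
Difference: |108045 − 16072| = 91973.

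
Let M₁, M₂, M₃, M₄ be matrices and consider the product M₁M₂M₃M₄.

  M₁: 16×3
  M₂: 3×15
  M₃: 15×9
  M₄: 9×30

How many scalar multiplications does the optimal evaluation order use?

2655

Adjacent pairs: M₁M₂ = 16·3·15 = 720; M₂M₃ = 3·15·9 = 405; M₃M₄ = 15·9·30 = 4050.
Length 3: M₁..M₃: k=1: 0+405+16·3·9=837; k=2: 720+0+16·15·9=2880 → min 837 | M₂..M₄: k=2: 0+4050+3·15·30=5400; k=3: 405+0+3·9·30=1215 → min 1215.
Length 4: M₁..M₄: k=1: 0+1215+16·3·30=2655; k=2: 720+4050+16·15·30=11970; k=3: 837+0+16·9·30=5157 → min 2655.
Optimal order: (M₁((M₂M₃)M₄)) with cost 2655.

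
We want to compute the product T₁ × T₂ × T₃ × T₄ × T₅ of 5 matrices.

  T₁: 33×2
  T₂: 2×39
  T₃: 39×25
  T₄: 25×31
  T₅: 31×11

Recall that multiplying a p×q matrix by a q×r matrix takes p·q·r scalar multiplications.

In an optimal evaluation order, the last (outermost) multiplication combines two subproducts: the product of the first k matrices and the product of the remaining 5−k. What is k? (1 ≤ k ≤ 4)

1

Adjacent pairs: T₁T₂ = 33·2·39 = 2574; T₂T₃ = 2·39·25 = 1950; T₃T₄ = 39·25·31 = 30225; T₄T₅ = 25·31·11 = 8525.
Length 3: T₁..T₃: k=1: 0+1950+33·2·25=3600; k=2: 2574+0+33·39·25=34749 → min 3600 | T₂..T₄: k=2: 0+30225+2·39·31=32643; k=3: 1950+0+2·25·31=3500 → min 3500 | T₃..T₅: k=3: 0+8525+39·25·11=19250; k=4: 30225+0+39·31·11=43524 → min 19250.
Length 4: T₁..T₄: k=1: 0+3500+33·2·31=5546; k=2: 2574+30225+33·39·31=72696; k=3: 3600+0+33·25·31=29175 → min 5546 | T₂..T₅: k=2: 0+19250+2·39·11=20108; k=3: 1950+8525+2·25·11=11025; k=4: 3500+0+2·31·11=4182 → min 4182.
Top-level splits: k=1: (T₁..T₁)·(T₂..T₅) → 0+4182+33·2·11 = 4908; k=2: (T₁..T₂)·(T₃..T₅) → 2574+19250+33·39·11 = 35981; k=3: (T₁..T₃)·(T₄..T₅) → 3600+8525+33·25·11 = 21200; k=4: (T₁..T₄)·(T₅..T₅) → 5546+0+33·31·11 = 16799.
Best split is after T₁, i.e. k = 1.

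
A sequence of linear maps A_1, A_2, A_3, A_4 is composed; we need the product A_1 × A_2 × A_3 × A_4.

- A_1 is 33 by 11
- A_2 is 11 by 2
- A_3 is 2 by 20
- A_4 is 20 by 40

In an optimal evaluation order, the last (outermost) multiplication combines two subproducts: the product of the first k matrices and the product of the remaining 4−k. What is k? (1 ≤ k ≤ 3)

2

Adjacent pairs: A_1A_2 = 33·11·2 = 726; A_2A_3 = 11·2·20 = 440; A_3A_4 = 2·20·40 = 1600.
Length 3: A_1..A_3: k=1: 0+440+33·11·20=7700; k=2: 726+0+33·2·20=2046 → min 2046 | A_2..A_4: k=2: 0+1600+11·2·40=2480; k=3: 440+0+11·20·40=9240 → min 2480.
Top-level splits: k=1: (A_1..A_1)·(A_2..A_4) → 0+2480+33·11·40 = 17000; k=2: (A_1..A_2)·(A_3..A_4) → 726+1600+33·2·40 = 4966; k=3: (A_1..A_3)·(A_4..A_4) → 2046+0+33·20·40 = 28446.
Best split is after A_2, i.e. k = 2.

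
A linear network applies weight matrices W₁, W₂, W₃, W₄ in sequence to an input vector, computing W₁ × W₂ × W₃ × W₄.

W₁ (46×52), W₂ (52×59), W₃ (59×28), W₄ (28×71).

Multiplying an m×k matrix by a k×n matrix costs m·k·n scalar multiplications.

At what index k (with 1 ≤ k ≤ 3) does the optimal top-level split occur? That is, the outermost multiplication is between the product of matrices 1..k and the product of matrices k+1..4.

3

Adjacent pairs: W₁W₂ = 46·52·59 = 141128; W₂W₃ = 52·59·28 = 85904; W₃W₄ = 59·28·71 = 117292.
Length 3: W₁..W₃: k=1: 0+85904+46·52·28=152880; k=2: 141128+0+46·59·28=217120 → min 152880 | W₂..W₄: k=2: 0+117292+52·59·71=335120; k=3: 85904+0+52·28·71=189280 → min 189280.
Top-level splits: k=1: (W₁..W₁)·(W₂..W₄) → 0+189280+46·52·71 = 359112; k=2: (W₁..W₂)·(W₃..W₄) → 141128+117292+46·59·71 = 451114; k=3: (W₁..W₃)·(W₄..W₄) → 152880+0+46·28·71 = 244328.
Best split is after W₃, i.e. k = 3.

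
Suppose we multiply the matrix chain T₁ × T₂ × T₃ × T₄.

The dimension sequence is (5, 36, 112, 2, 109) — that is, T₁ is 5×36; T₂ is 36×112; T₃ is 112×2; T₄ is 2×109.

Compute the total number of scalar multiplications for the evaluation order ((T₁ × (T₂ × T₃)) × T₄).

9514

(T₂ × T₃): 36×112 by 112×2 → 36×2, cost 36·112·2 = 8064
(T₁ × (T₂ × T₃)): 5×36 by 36×2 → 5×2, cost 5·36·2 = 360; cumulative 8424
((T₁ × (T₂ × T₃)) × T₄): 5×2 by 2×109 → 5×109, cost 5·2·109 = 1090; cumulative 9514
Total: 9514 scalar multiplications.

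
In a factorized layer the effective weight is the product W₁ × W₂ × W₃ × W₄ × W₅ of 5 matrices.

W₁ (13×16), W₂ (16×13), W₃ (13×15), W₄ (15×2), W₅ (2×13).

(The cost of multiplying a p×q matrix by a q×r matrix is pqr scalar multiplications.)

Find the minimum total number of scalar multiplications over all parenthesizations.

1560

Adjacent pairs: W₁W₂ = 13·16·13 = 2704; W₂W₃ = 16·13·15 = 3120; W₃W₄ = 13·15·2 = 390; W₄W₅ = 15·2·13 = 390.
Length 3: W₁..W₃: k=1: 0+3120+13·16·15=6240; k=2: 2704+0+13·13·15=5239 → min 5239 | W₂..W₄: k=2: 0+390+16·13·2=806; k=3: 3120+0+16·15·2=3600 → min 806 | W₃..W₅: k=3: 0+390+13·15·13=2925; k=4: 390+0+13·2·13=728 → min 728.
Length 4: W₁..W₄: k=1: 0+806+13·16·2=1222; k=2: 2704+390+13·13·2=3432; k=3: 5239+0+13·15·2=5629 → min 1222 | W₂..W₅: k=2: 0+728+16·13·13=3432; k=3: 3120+390+16·15·13=6630; k=4: 806+0+16·2·13=1222 → min 1222.
Length 5: W₁..W₅: k=1: 0+1222+13·16·13=3926; k=2: 2704+728+13·13·13=5629; k=3: 5239+390+13·15·13=8164; k=4: 1222+0+13·2·13=1560 → min 1560.
Optimal order: ((W₁ × (W₂ × (W₃ × W₄))) × W₅) with cost 1560.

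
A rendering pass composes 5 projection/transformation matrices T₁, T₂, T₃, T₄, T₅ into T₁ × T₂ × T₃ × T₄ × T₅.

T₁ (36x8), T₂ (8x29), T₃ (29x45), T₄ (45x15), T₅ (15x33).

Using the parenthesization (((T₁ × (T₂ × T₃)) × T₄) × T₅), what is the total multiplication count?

(T₂ × T₃): 8×29 by 29×45 → 8×45, cost 8·29·45 = 10440
(T₁ × (T₂ × T₃)): 36×8 by 8×45 → 36×45, cost 36·8·45 = 12960; cumulative 23400
((T₁ × (T₂ × T₃)) × T₄): 36×45 by 45×15 → 36×15, cost 36·45·15 = 24300; cumulative 47700
(((T₁ × (T₂ × T₃)) × T₄) × T₅): 36×15 by 15×33 → 36×33, cost 36·15·33 = 17820; cumulative 65520
Total: 65520 scalar multiplications.

65520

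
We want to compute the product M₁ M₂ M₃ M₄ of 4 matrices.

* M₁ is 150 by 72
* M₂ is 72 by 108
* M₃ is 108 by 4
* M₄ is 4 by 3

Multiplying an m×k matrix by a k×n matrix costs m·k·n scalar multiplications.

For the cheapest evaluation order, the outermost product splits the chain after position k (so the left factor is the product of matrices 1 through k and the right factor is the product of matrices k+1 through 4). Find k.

1

Adjacent pairs: M₁M₂ = 150·72·108 = 1166400; M₂M₃ = 72·108·4 = 31104; M₃M₄ = 108·4·3 = 1296.
Length 3: M₁..M₃: k=1: 0+31104+150·72·4=74304; k=2: 1166400+0+150·108·4=1231200 → min 74304 | M₂..M₄: k=2: 0+1296+72·108·3=24624; k=3: 31104+0+72·4·3=31968 → min 24624.
Top-level splits: k=1: (M₁..M₁)·(M₂..M₄) → 0+24624+150·72·3 = 57024; k=2: (M₁..M₂)·(M₃..M₄) → 1166400+1296+150·108·3 = 1216296; k=3: (M₁..M₃)·(M₄..M₄) → 74304+0+150·4·3 = 76104.
Best split is after M₁, i.e. k = 1.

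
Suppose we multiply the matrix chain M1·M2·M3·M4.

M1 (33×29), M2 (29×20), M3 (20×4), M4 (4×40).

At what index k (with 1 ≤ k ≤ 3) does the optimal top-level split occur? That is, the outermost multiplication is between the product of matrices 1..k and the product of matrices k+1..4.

Adjacent pairs: M1M2 = 33·29·20 = 19140; M2M3 = 29·20·4 = 2320; M3M4 = 20·4·40 = 3200.
Length 3: M1..M3: k=1: 0+2320+33·29·4=6148; k=2: 19140+0+33·20·4=21780 → min 6148 | M2..M4: k=2: 0+3200+29·20·40=26400; k=3: 2320+0+29·4·40=6960 → min 6960.
Top-level splits: k=1: (M1..M1)·(M2..M4) → 0+6960+33·29·40 = 45240; k=2: (M1..M2)·(M3..M4) → 19140+3200+33·20·40 = 48740; k=3: (M1..M3)·(M4..M4) → 6148+0+33·4·40 = 11428.
Best split is after M3, i.e. k = 3.

3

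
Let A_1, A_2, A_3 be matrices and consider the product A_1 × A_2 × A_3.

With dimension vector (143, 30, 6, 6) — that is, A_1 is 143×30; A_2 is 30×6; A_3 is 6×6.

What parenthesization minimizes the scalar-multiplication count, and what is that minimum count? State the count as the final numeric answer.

(A_1 × (A_2 × A_3)): cost 26820.
((A_1 × A_2) × A_3): cost 30888.
Optimal: (A_1 × (A_2 × A_3)) with cost 26820.

26820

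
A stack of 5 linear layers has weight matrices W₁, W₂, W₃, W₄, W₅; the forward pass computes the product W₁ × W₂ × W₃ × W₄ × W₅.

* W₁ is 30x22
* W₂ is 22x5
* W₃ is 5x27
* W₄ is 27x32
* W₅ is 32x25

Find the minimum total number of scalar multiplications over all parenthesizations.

15370

Adjacent pairs: W₁W₂ = 30·22·5 = 3300; W₂W₃ = 22·5·27 = 2970; W₃W₄ = 5·27·32 = 4320; W₄W₅ = 27·32·25 = 21600.
Length 3: W₁..W₃: k=1: 0+2970+30·22·27=20790; k=2: 3300+0+30·5·27=7350 → min 7350 | W₂..W₄: k=2: 0+4320+22·5·32=7840; k=3: 2970+0+22·27·32=21978 → min 7840 | W₃..W₅: k=3: 0+21600+5·27·25=24975; k=4: 4320+0+5·32·25=8320 → min 8320.
Length 4: W₁..W₄: k=1: 0+7840+30·22·32=28960; k=2: 3300+4320+30·5·32=12420; k=3: 7350+0+30·27·32=33270 → min 12420 | W₂..W₅: k=2: 0+8320+22·5·25=11070; k=3: 2970+21600+22·27·25=39420; k=4: 7840+0+22·32·25=25440 → min 11070.
Length 5: W₁..W₅: k=1: 0+11070+30·22·25=27570; k=2: 3300+8320+30·5·25=15370; k=3: 7350+21600+30·27·25=49200; k=4: 12420+0+30·32·25=36420 → min 15370.
Optimal order: ((W₁ × W₂) × ((W₃ × W₄) × W₅)) with cost 15370.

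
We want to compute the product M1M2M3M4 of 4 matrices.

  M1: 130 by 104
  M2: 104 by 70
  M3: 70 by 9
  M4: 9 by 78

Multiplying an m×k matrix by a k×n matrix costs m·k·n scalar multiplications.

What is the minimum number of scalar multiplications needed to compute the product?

278460

Adjacent pairs: M1M2 = 130·104·70 = 946400; M2M3 = 104·70·9 = 65520; M3M4 = 70·9·78 = 49140.
Length 3: M1..M3: k=1: 0+65520+130·104·9=187200; k=2: 946400+0+130·70·9=1028300 → min 187200 | M2..M4: k=2: 0+49140+104·70·78=616980; k=3: 65520+0+104·9·78=138528 → min 138528.
Length 4: M1..M4: k=1: 0+138528+130·104·78=1193088; k=2: 946400+49140+130·70·78=1705340; k=3: 187200+0+130·9·78=278460 → min 278460.
Optimal order: ((M1(M2M3))M4) with cost 278460.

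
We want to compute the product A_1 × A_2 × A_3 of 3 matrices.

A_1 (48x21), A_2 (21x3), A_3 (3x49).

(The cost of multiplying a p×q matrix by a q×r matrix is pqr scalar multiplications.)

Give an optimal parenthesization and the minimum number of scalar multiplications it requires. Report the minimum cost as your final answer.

10080

(A_1 × (A_2 × A_3)): cost 52479.
((A_1 × A_2) × A_3): cost 10080.
Optimal: ((A_1 × A_2) × A_3) with cost 10080.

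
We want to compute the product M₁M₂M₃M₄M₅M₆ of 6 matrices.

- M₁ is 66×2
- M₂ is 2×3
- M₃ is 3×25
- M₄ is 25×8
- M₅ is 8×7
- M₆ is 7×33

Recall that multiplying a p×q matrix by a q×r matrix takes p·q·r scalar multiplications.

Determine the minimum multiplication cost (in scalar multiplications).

5480

Adjacent pairs: M₁M₂ = 66·2·3 = 396; M₂M₃ = 2·3·25 = 150; M₃M₄ = 3·25·8 = 600; M₄M₅ = 25·8·7 = 1400; M₅M₆ = 8·7·33 = 1848.
Length 3: M₁..M₃: k=1: 0+150+66·2·25=3450; k=2: 396+0+66·3·25=5346 → min 3450 | M₂..M₄: k=2: 0+600+2·3·8=648; k=3: 150+0+2·25·8=550 → min 550 | M₃..M₅: k=3: 0+1400+3·25·7=1925; k=4: 600+0+3·8·7=768 → min 768 | M₄..M₆: k=4: 0+1848+25·8·33=8448; k=5: 1400+0+25·7·33=7175 → min 7175.
Length 4: M₁..M₄: k=1: 0+550+66·2·8=1606; k=2: 396+600+66·3·8=2580; k=3: 3450+0+66·25·8=16650 → min 1606 | M₂..M₅: k=2: 0+768+2·3·7=810; k=3: 150+1400+2·25·7=1900; k=4: 550+0+2·8·7=662 → min 662 | M₃..M₆: k=3: 0+7175+3·25·33=9650; k=4: 600+1848+3·8·33=3240; k=5: 768+0+3·7·33=1461 → min 1461.
Length 5: M₁..M₅: k=1: 0+662+66·2·7=1586; k=2: 396+768+66·3·7=2550; k=3: 3450+1400+66·25·7=16400; k=4: 1606+0+66·8·7=5302 → min 1586 | M₂..M₆: k=2: 0+1461+2·3·33=1659; k=3: 150+7175+2·25·33=8975; k=4: 550+1848+2·8·33=2926; k=5: 662+0+2·7·33=1124 → min 1124.
Length 6: M₁..M₆: k=1: 0+1124+66·2·33=5480; k=2: 396+1461+66·3·33=8391; k=3: 3450+7175+66·25·33=65075; k=4: 1606+1848+66·8·33=20878; k=5: 1586+0+66·7·33=16832 → min 5480.
Optimal order: (M₁((((M₂M₃)M₄)M₅)M₆)) with cost 5480.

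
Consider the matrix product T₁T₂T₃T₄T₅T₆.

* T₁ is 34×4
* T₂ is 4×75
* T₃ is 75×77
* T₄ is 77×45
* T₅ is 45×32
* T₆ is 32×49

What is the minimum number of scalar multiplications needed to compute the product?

55656

Adjacent pairs: T₁T₂ = 34·4·75 = 10200; T₂T₃ = 4·75·77 = 23100; T₃T₄ = 75·77·45 = 259875; T₄T₅ = 77·45·32 = 110880; T₅T₆ = 45·32·49 = 70560.
Length 3: T₁..T₃: k=1: 0+23100+34·4·77=33572; k=2: 10200+0+34·75·77=206550 → min 33572 | T₂..T₄: k=2: 0+259875+4·75·45=273375; k=3: 23100+0+4·77·45=36960 → min 36960 | T₃..T₅: k=3: 0+110880+75·77·32=295680; k=4: 259875+0+75·45·32=367875 → min 295680 | T₄..T₆: k=4: 0+70560+77·45·49=240345; k=5: 110880+0+77·32·49=231616 → min 231616.
Length 4: T₁..T₄: k=1: 0+36960+34·4·45=43080; k=2: 10200+259875+34·75·45=384825; k=3: 33572+0+34·77·45=151382 → min 43080 | T₂..T₅: k=2: 0+295680+4·75·32=305280; k=3: 23100+110880+4·77·32=143836; k=4: 36960+0+4·45·32=42720 → min 42720 | T₃..T₆: k=3: 0+231616+75·77·49=514591; k=4: 259875+70560+75·45·49=495810; k=5: 295680+0+75·32·49=413280 → min 413280.
Length 5: T₁..T₅: k=1: 0+42720+34·4·32=47072; k=2: 10200+295680+34·75·32=387480; k=3: 33572+110880+34·77·32=228228; k=4: 43080+0+34·45·32=92040 → min 47072 | T₂..T₆: k=2: 0+413280+4·75·49=427980; k=3: 23100+231616+4·77·49=269808; k=4: 36960+70560+4·45·49=116340; k=5: 42720+0+4·32·49=48992 → min 48992.
Length 6: T₁..T₆: k=1: 0+48992+34·4·49=55656; k=2: 10200+413280+34·75·49=548430; k=3: 33572+231616+34·77·49=393470; k=4: 43080+70560+34·45·49=188610; k=5: 47072+0+34·32·49=100384 → min 55656.
Optimal order: (T₁((((T₂T₃)T₄)T₅)T₆)) with cost 55656.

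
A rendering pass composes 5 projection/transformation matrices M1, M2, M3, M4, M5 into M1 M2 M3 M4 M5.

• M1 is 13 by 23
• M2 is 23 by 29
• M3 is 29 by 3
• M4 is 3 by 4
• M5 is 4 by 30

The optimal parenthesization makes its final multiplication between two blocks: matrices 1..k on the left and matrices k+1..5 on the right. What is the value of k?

Adjacent pairs: M1M2 = 13·23·29 = 8671; M2M3 = 23·29·3 = 2001; M3M4 = 29·3·4 = 348; M4M5 = 3·4·30 = 360.
Length 3: M1..M3: k=1: 0+2001+13·23·3=2898; k=2: 8671+0+13·29·3=9802 → min 2898 | M2..M4: k=2: 0+348+23·29·4=3016; k=3: 2001+0+23·3·4=2277 → min 2277 | M3..M5: k=3: 0+360+29·3·30=2970; k=4: 348+0+29·4·30=3828 → min 2970.
Length 4: M1..M4: k=1: 0+2277+13·23·4=3473; k=2: 8671+348+13·29·4=10527; k=3: 2898+0+13·3·4=3054 → min 3054 | M2..M5: k=2: 0+2970+23·29·30=22980; k=3: 2001+360+23·3·30=4431; k=4: 2277+0+23·4·30=5037 → min 4431.
Top-level splits: k=1: (M1..M1)·(M2..M5) → 0+4431+13·23·30 = 13401; k=2: (M1..M2)·(M3..M5) → 8671+2970+13·29·30 = 22951; k=3: (M1..M3)·(M4..M5) → 2898+360+13·3·30 = 4428; k=4: (M1..M4)·(M5..M5) → 3054+0+13·4·30 = 4614.
Best split is after M3, i.e. k = 3.

3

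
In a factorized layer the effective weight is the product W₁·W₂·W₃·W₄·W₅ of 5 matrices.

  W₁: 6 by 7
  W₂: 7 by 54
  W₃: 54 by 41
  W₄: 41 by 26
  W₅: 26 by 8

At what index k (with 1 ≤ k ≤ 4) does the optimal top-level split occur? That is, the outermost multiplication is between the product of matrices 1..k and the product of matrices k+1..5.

Adjacent pairs: W₁W₂ = 6·7·54 = 2268; W₂W₃ = 7·54·41 = 15498; W₃W₄ = 54·41·26 = 57564; W₄W₅ = 41·26·8 = 8528.
Length 3: W₁..W₃: k=1: 0+15498+6·7·41=17220; k=2: 2268+0+6·54·41=15552 → min 15552 | W₂..W₄: k=2: 0+57564+7·54·26=67392; k=3: 15498+0+7·41·26=22960 → min 22960 | W₃..W₅: k=3: 0+8528+54·41·8=26240; k=4: 57564+0+54·26·8=68796 → min 26240.
Length 4: W₁..W₄: k=1: 0+22960+6·7·26=24052; k=2: 2268+57564+6·54·26=68256; k=3: 15552+0+6·41·26=21948 → min 21948 | W₂..W₅: k=2: 0+26240+7·54·8=29264; k=3: 15498+8528+7·41·8=26322; k=4: 22960+0+7·26·8=24416 → min 24416.
Top-level splits: k=1: (W₁..W₁)·(W₂..W₅) → 0+24416+6·7·8 = 24752; k=2: (W₁..W₂)·(W₃..W₅) → 2268+26240+6·54·8 = 31100; k=3: (W₁..W₃)·(W₄..W₅) → 15552+8528+6·41·8 = 26048; k=4: (W₁..W₄)·(W₅..W₅) → 21948+0+6·26·8 = 23196.
Best split is after W₄, i.e. k = 4.

4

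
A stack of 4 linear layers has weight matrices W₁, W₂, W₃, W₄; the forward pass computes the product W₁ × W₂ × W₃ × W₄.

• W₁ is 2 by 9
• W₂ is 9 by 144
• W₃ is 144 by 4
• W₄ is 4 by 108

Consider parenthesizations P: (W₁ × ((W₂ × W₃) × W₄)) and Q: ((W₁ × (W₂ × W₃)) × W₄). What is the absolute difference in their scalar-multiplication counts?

Order P = (W₁ × ((W₂ × W₃) × W₄)): (W₂ × W₃): 9×144 by 144×4 → 9×4, cost 9·144·4 = 5184; ((W₂ × W₃) × W₄): 9×4 by 4×108 → 9×108, cost 9·4·108 = 3888; cumulative 9072; (W₁ × ((W₂ × W₃) × W₄)): 2×9 by 9×108 → 2×108, cost 2·9·108 = 1944; cumulative 11016. Total 11016.
Order Q = ((W₁ × (W₂ × W₃)) × W₄): (W₂ × W₃): 9×144 by 144×4 → 9×4, cost 9·144·4 = 5184; (W₁ × (W₂ × W₃)): 2×9 by 9×4 → 2×4, cost 2·9·4 = 72; cumulative 5256; ((W₁ × (W₂ × W₃)) × W₄): 2×4 by 4×108 → 2×108, cost 2·4·108 = 864; cumulative 6120. Total 6120.
Difference: |11016 − 6120| = 4896.

4896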